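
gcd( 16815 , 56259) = 57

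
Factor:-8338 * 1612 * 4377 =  - 58830626712 = -2^3* 3^1 * 11^1*13^1*31^1*379^1*1459^1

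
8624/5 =8624/5 = 1724.80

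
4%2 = 0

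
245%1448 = 245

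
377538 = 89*4242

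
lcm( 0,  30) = 0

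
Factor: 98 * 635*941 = 2^1*5^1*7^2*127^1*941^1 = 58558430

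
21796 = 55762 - 33966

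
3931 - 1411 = 2520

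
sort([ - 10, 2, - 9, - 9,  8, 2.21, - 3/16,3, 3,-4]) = [ - 10, - 9, - 9, - 4, - 3/16 , 2,2.21, 3, 3,8]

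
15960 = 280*57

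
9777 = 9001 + 776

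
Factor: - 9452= -2^2*17^1 *139^1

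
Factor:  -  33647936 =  - 2^6 * 7^1 *19^1*59^1 * 67^1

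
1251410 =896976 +354434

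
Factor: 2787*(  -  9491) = - 3^1*929^1*9491^1 = -26451417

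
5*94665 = 473325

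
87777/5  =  87777/5 = 17555.40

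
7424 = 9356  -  1932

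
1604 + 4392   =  5996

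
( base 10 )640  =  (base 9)781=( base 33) JD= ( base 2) 1010000000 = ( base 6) 2544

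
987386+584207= 1571593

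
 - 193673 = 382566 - 576239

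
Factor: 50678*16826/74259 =2^2*3^( - 2)*37^( - 1)*47^1*179^1*223^( - 1 )*25339^1 = 852708028/74259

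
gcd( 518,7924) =14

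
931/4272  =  931/4272  =  0.22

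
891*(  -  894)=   -  796554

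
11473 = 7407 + 4066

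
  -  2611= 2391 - 5002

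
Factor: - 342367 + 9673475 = 9331108 = 2^2*41^1 * 56897^1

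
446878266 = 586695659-139817393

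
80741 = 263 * 307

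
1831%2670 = 1831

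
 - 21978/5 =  - 4396 + 2/5= - 4395.60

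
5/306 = 5/306=0.02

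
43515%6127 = 626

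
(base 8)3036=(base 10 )1566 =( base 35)19q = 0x61E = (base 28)1rq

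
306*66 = 20196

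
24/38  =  12/19   =  0.63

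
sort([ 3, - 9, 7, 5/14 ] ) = [  -  9 , 5/14, 3, 7]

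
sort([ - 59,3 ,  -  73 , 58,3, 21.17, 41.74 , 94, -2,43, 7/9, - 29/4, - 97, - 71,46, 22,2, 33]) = [ - 97, - 73, - 71, - 59 , - 29/4,- 2 , 7/9, 2, 3,  3,21.17, 22, 33, 41.74,43,46, 58, 94 ] 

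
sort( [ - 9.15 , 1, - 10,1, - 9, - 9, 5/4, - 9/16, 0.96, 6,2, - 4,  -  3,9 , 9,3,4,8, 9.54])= [ - 10, - 9.15, - 9, - 9,-4 , - 3, - 9/16, 0.96,1,1 , 5/4 , 2, 3  ,  4 , 6,8, 9,9,9.54 ] 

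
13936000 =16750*832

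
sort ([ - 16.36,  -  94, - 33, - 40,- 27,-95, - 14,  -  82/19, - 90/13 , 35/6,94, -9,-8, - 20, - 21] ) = [ - 95,  -  94,-40,  -  33, - 27,-21, - 20, - 16.36, - 14, - 9 ,-8,  -  90/13,  -  82/19,35/6,94] 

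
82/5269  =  82/5269 = 0.02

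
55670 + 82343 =138013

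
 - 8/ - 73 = 8/73= 0.11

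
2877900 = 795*3620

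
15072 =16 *942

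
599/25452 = 599/25452 = 0.02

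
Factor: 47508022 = 2^1*89^1* 266899^1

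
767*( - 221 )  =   - 169507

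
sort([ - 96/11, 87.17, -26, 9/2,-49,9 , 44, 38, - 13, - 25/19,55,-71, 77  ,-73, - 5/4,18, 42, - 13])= [-73, - 71, - 49, - 26, - 13, - 13 , - 96/11, - 25/19, - 5/4, 9/2, 9, 18, 38,42, 44,  55,77, 87.17] 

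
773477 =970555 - 197078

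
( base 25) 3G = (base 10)91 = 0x5B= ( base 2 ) 1011011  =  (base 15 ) 61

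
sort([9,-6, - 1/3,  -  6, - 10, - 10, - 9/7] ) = [ - 10, -10, - 6, - 6, - 9/7, - 1/3,9 ] 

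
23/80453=23/80453  =  0.00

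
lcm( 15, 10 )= 30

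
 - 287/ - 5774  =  287/5774 = 0.05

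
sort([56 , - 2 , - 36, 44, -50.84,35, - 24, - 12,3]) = [-50.84, - 36,-24, - 12, - 2, 3,35,44, 56]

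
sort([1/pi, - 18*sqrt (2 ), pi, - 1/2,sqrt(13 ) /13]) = [ - 18*sqrt( 2 ), - 1/2, sqrt(13) /13, 1/pi,  pi ]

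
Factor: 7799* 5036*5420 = 2^4*5^1*11^1*271^1 * 709^1*1259^1 = 212874640880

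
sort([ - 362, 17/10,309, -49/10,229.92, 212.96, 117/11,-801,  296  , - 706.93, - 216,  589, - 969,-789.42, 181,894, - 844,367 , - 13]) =[ - 969, - 844,- 801, - 789.42, - 706.93, - 362, - 216, - 13, - 49/10, 17/10,117/11, 181,212.96,  229.92,296,309, 367,  589,894]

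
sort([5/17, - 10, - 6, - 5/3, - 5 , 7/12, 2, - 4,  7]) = [ - 10, -6, - 5, - 4, - 5/3,5/17,7/12, 2,  7]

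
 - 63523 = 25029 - 88552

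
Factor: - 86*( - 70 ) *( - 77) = - 2^2 * 5^1*7^2 *11^1*43^1  =  - 463540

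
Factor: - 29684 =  - 2^2*41^1*181^1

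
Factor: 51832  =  2^3*11^1  *19^1 * 31^1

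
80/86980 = 4/4349 = 0.00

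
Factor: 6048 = 2^5*3^3*7^1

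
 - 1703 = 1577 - 3280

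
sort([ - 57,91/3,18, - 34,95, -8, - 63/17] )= [-57,- 34,-8,-63/17, 18,  91/3,95]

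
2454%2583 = 2454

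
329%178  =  151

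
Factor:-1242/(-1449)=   6/7 = 2^1*3^1*7^( - 1 ) 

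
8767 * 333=2919411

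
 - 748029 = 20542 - 768571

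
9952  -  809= 9143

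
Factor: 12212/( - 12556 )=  - 71^1* 73^(  -  1) = -71/73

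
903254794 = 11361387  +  891893407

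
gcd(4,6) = 2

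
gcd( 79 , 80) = 1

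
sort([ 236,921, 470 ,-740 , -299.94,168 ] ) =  [- 740,  -  299.94,168, 236,470,  921 ]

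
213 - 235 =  - 22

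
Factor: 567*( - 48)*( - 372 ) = 10124352 = 2^6*3^6*7^1*31^1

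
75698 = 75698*1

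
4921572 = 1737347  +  3184225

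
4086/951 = 4 + 94/317=4.30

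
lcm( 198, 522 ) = 5742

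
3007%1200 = 607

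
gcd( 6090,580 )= 290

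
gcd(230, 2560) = 10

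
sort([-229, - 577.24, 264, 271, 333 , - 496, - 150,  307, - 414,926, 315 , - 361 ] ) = [ - 577.24, - 496 , - 414, - 361, - 229 ,-150, 264, 271,307, 315,333, 926]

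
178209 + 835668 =1013877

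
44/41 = 44/41 = 1.07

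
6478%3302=3176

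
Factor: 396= 2^2 * 3^2*11^1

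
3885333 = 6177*629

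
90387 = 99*913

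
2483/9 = 275 + 8/9=275.89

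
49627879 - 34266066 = 15361813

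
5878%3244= 2634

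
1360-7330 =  - 5970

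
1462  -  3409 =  - 1947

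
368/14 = 184/7  =  26.29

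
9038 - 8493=545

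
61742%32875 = 28867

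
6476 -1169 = 5307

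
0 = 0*31372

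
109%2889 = 109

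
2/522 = 1/261 = 0.00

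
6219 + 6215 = 12434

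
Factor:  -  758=- 2^1*379^1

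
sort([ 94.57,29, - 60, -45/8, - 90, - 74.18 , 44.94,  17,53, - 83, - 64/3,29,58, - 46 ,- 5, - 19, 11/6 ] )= [ - 90, - 83,-74.18, - 60, - 46 , - 64/3 , - 19 , - 45/8 , - 5,11/6, 17, 29,  29, 44.94, 53,58, 94.57] 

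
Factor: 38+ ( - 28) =10=2^1*5^1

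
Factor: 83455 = 5^1* 16691^1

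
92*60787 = 5592404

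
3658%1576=506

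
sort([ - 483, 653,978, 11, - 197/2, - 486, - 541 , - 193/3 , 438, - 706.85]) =[ - 706.85, - 541,  -  486, - 483, - 197/2, - 193/3, 11,438, 653,978]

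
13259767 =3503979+9755788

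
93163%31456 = 30251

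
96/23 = 4 + 4/23 = 4.17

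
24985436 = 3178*7862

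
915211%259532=136615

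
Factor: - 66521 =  - 7^1*13^1*17^1 * 43^1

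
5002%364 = 270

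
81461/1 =81461 =81461.00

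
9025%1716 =445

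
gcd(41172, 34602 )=438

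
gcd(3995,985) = 5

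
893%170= 43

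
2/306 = 1/153 = 0.01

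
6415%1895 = 730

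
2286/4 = 571 + 1/2 =571.50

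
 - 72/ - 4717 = 72/4717 = 0.02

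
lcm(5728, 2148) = 17184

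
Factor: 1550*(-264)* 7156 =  - 2^6*3^1 * 5^2 * 11^1*31^1* 1789^1 =- 2928235200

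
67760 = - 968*( - 70 )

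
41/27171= 41/27171 = 0.00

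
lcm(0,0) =0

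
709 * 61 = 43249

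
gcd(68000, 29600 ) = 800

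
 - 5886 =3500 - 9386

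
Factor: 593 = 593^1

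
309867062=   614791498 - 304924436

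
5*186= 930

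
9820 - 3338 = 6482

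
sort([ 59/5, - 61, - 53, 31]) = [ - 61, - 53, 59/5, 31]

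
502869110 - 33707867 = 469161243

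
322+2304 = 2626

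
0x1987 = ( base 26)9H9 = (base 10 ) 6535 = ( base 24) b87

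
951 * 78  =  74178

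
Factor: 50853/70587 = 3^ ( - 1) * 31^(-1 )*67^1 = 67/93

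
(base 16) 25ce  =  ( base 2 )10010111001110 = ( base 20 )143I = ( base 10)9678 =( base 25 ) FC3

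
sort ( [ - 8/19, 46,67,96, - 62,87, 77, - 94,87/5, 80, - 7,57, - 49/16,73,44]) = [ - 94 , - 62, - 7, - 49/16, - 8/19,87/5, 44,46  ,  57, 67,  73,77, 80,87,96]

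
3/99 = 1/33 = 0.03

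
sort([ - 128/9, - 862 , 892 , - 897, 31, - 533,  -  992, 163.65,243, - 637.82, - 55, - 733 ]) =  [ - 992, - 897, - 862 ,  -  733,-637.82, - 533, - 55, - 128/9, 31, 163.65, 243,892] 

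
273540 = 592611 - 319071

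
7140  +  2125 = 9265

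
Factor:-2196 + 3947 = 1751 = 17^1*103^1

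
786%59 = 19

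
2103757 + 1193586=3297343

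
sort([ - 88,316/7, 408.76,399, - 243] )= [ - 243,-88,316/7,399,408.76] 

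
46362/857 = 54 + 84/857= 54.10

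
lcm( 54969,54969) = 54969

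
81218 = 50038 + 31180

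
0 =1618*0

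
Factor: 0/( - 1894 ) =0= 0^1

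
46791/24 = 15597/8 =1949.62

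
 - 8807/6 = -8807/6 = - 1467.83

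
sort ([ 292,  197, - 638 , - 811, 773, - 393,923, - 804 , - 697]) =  [ - 811,- 804, - 697, - 638, - 393,  197,292,773,923]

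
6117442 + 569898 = 6687340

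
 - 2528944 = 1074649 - 3603593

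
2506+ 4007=6513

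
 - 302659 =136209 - 438868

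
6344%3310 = 3034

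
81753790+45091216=126845006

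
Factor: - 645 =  - 3^1*5^1*43^1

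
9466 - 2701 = 6765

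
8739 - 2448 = 6291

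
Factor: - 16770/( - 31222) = 8385/15611 = 3^1*5^1*13^1*43^1*67^ (-1 )* 233^( - 1)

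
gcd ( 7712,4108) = 4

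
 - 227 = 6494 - 6721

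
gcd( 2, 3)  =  1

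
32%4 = 0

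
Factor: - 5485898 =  - 2^1*11^2*22669^1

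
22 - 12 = 10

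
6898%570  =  58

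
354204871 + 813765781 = 1167970652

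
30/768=5/128 = 0.04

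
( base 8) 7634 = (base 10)3996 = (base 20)9jg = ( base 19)b16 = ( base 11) 3003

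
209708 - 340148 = - 130440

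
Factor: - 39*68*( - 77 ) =2^2*3^1*7^1*11^1 * 13^1*17^1 = 204204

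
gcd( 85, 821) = 1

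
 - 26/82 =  - 13/41 = - 0.32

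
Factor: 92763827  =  13^1*251^1 *28429^1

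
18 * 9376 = 168768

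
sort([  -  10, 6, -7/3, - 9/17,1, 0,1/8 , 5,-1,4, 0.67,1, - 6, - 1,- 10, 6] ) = [-10, - 10,  -  6,- 7/3, - 1, - 1, - 9/17,0, 1/8, 0.67,  1, 1,4,5, 6 , 6]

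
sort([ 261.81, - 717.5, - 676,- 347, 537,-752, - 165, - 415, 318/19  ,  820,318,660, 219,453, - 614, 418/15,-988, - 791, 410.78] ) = [ - 988,-791, - 752, - 717.5, - 676, - 614, - 415,-347,-165,318/19,418/15 , 219,  261.81,318, 410.78, 453,  537, 660,820]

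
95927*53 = 5084131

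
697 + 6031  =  6728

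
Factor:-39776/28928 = -11/8 = - 2^( - 3)*11^1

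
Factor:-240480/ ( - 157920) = 3^1 *7^( - 1)*47^( - 1)*167^1= 501/329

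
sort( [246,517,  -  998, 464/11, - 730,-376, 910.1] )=[  -  998 , - 730,-376,464/11, 246, 517, 910.1 ]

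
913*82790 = 75587270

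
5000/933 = 5000/933 = 5.36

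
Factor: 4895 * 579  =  2834205 = 3^1 * 5^1 * 11^1* 89^1 * 193^1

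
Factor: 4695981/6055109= 3^1*277^1*5651^1*6055109^(  -  1 ) 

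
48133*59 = 2839847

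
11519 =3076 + 8443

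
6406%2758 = 890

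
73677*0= 0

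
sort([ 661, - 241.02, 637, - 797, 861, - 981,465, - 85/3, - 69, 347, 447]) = [ - 981, - 797, - 241.02,  -  69, - 85/3, 347, 447, 465,637,  661,  861 ]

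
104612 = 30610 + 74002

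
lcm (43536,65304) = 130608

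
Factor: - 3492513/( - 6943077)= 3^( - 2 )*85717^(-1 )*388057^1= 388057/771453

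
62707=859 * 73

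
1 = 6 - 5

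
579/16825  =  579/16825 = 0.03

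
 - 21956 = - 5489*4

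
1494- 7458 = - 5964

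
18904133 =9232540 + 9671593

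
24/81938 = 12/40969 = 0.00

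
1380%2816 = 1380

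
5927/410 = 14 + 187/410= 14.46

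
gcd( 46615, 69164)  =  1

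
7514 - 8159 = - 645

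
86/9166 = 43/4583 = 0.01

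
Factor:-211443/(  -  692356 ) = 2^(  -  2)*3^1*7^( - 1 )*79^( - 1 )* 313^( - 1)*70481^1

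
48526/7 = 6932  +  2/7 = 6932.29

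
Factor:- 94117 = -94117^1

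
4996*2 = 9992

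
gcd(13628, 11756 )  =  4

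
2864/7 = 409 + 1/7  =  409.14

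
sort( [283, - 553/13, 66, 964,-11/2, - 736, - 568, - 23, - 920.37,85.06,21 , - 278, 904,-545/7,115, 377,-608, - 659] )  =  [ - 920.37,  -  736, - 659, - 608, - 568, - 278, - 545/7, - 553/13,  -  23,  -  11/2,21 , 66, 85.06,115,  283, 377,904, 964]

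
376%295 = 81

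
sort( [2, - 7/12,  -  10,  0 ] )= [- 10,- 7/12, 0,2 ] 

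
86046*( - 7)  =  -602322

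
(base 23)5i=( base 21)67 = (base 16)85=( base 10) 133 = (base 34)3v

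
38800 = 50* 776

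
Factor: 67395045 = 3^1*5^1*4493003^1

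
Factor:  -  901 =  - 17^1 * 53^1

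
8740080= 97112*90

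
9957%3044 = 825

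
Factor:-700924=-2^2*7^1*25033^1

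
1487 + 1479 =2966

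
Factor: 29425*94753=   5^2*11^1*19^1 * 107^1*4987^1= 2788107025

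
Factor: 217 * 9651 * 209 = 3^1 * 7^1*11^1 * 19^1*31^1*3217^1 = 437701803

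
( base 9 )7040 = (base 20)CGJ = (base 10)5139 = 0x1413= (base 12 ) 2B83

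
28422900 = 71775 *396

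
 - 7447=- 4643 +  - 2804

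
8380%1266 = 784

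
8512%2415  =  1267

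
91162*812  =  74023544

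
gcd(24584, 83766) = 2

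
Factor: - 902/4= -2^( - 1)*11^1*41^1 = - 451/2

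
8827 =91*97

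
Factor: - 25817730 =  - 2^1 * 3^1*5^1*17^1 * 23^1*31^1 * 71^1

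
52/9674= 26/4837 = 0.01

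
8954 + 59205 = 68159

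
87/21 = 29/7 = 4.14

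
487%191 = 105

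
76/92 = 19/23 = 0.83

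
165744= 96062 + 69682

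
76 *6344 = 482144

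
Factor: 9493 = 11^1*863^1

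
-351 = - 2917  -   - 2566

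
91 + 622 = 713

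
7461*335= 2499435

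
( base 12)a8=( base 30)48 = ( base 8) 200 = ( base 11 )107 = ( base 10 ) 128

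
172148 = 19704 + 152444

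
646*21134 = 13652564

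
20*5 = 100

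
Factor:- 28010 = -2^1 * 5^1*2801^1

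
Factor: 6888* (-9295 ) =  - 2^3 * 3^1 * 5^1*7^1*11^1*13^2*41^1 = -64023960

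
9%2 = 1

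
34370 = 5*6874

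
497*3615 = 1796655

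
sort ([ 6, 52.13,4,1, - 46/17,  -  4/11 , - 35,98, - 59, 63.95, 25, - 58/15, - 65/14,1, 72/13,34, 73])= [ - 59  ,-35, - 65/14,-58/15, - 46/17, - 4/11,1, 1, 4, 72/13,6,25 , 34, 52.13,63.95,  73,98 ] 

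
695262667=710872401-15609734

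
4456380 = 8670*514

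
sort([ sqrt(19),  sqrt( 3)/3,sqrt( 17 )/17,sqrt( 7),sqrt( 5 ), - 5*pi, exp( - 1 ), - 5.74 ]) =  [ - 5 * pi, - 5.74, sqrt(17 )/17, exp( - 1), sqrt( 3) /3,sqrt(5), sqrt(7),sqrt(19) ] 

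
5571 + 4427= 9998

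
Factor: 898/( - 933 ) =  - 2^1*3^ ( - 1 )*311^(  -  1 )*449^1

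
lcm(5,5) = 5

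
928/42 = 464/21 = 22.10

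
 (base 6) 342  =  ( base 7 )251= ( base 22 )62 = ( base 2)10000110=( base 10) 134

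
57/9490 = 57/9490 = 0.01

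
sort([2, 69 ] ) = [ 2,69]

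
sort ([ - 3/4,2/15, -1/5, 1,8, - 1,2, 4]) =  [ - 1, - 3/4, - 1/5,2/15, 1, 2, 4, 8]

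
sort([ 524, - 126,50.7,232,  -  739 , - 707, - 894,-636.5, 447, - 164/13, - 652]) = [ -894, - 739, - 707, - 652, - 636.5, - 126, - 164/13, 50.7, 232, 447, 524] 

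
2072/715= 2072/715 = 2.90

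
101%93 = 8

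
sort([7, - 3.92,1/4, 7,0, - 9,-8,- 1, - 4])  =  [ - 9, -8, - 4, - 3.92, - 1 , 0,1/4, 7, 7]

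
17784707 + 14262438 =32047145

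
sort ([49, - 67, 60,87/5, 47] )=[ - 67, 87/5, 47, 49, 60 ] 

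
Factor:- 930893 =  - 163^1*5711^1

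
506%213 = 80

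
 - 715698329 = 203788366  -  919486695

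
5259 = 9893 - 4634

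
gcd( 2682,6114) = 6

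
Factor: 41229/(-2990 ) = -2^( - 1 )*3^4 * 5^(-1) * 13^( - 1 )*23^ (  -  1 )*509^1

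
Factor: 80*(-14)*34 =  - 38080 = - 2^6*5^1*7^1*17^1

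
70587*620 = 43763940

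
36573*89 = 3254997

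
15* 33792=506880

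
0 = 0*1954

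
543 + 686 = 1229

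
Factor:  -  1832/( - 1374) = 2^2*3^(-1)=4/3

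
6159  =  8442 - 2283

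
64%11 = 9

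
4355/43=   101  +  12/43=101.28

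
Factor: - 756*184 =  - 139104= -  2^5*3^3 * 7^1*23^1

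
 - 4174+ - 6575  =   - 10749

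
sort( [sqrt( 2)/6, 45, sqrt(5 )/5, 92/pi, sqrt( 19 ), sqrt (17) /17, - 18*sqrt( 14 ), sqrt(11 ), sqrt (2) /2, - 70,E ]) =[ - 70, - 18*sqrt( 14 ),sqrt(2)/6, sqrt( 17)/17,sqrt( 5 ) /5,sqrt( 2 )/2, E,  sqrt(11), sqrt( 19 ), 92/pi , 45 ] 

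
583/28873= 583/28873 = 0.02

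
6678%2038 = 564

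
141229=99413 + 41816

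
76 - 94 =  - 18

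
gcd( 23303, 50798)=1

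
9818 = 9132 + 686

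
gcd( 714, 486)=6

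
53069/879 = 53069/879= 60.37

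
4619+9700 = 14319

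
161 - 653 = -492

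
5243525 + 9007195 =14250720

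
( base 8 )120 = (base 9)88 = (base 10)80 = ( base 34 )2c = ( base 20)40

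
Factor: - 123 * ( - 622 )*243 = 2^1*3^6*41^1*311^1  =  18590958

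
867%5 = 2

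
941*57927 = 54509307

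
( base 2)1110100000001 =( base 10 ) 7425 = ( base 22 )F7B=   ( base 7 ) 30435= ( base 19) 11af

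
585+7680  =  8265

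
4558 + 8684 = 13242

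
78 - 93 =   -  15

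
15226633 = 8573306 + 6653327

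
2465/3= 821 + 2/3 = 821.67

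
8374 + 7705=16079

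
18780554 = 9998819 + 8781735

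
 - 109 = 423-532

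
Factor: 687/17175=1/25=5^( - 2)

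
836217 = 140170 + 696047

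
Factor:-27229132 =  - 2^2*7^1*972469^1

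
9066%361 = 41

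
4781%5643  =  4781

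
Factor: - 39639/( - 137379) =11^( - 1 ) * 23^( - 1 )*73^1 = 73/253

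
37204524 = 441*84364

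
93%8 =5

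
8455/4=8455/4 = 2113.75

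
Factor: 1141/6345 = 3^( - 3)*5^( - 1)*7^1 *47^( - 1)*163^1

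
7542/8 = 942 + 3/4 = 942.75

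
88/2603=88/2603= 0.03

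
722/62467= 722/62467 = 0.01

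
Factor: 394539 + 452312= 846851=846851^1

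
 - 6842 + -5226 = -12068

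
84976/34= 42488/17 =2499.29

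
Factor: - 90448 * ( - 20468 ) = 1851289664  =  2^6*7^1*17^1*43^1*5653^1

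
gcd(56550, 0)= 56550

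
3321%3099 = 222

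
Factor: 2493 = 3^2*277^1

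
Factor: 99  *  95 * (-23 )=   -  216315  =  -3^2*5^1*11^1*19^1*23^1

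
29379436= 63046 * 466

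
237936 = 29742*8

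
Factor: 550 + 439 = 989 = 23^1*43^1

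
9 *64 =576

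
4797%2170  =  457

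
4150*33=136950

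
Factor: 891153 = 3^2*99017^1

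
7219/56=128 + 51/56 = 128.91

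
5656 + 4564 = 10220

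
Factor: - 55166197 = -41^1*593^1 *2269^1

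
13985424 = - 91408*( - 153 ) 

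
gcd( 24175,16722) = 1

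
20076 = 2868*7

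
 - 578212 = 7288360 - 7866572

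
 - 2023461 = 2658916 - 4682377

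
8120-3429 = 4691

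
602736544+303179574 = 905916118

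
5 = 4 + 1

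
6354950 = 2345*2710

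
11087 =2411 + 8676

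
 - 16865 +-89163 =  - 106028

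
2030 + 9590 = 11620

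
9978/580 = 17 + 59/290 = 17.20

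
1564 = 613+951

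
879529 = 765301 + 114228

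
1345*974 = 1310030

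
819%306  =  207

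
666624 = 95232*7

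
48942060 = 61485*796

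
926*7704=7133904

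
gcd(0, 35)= 35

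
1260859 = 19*66361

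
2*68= 136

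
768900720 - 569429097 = 199471623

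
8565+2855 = 11420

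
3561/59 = 3561/59 = 60.36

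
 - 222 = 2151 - 2373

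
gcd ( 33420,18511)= 1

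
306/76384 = 153/38192 = 0.00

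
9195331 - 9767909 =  - 572578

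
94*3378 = 317532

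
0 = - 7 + 7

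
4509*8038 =36243342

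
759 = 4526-3767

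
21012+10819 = 31831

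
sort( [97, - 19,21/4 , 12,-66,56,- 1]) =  [ - 66,-19 ,-1 , 21/4,12,  56,  97]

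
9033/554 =9033/554 = 16.31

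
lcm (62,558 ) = 558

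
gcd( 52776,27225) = 9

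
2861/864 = 2861/864 = 3.31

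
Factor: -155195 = -5^1*  31039^1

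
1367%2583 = 1367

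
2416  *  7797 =18837552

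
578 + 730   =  1308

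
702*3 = 2106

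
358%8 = 6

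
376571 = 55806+320765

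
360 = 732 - 372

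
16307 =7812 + 8495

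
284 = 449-165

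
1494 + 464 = 1958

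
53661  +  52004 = 105665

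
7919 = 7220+699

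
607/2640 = 607/2640 = 0.23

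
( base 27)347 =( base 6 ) 14354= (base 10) 2302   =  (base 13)1081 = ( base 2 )100011111110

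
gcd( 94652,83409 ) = 1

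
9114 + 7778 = 16892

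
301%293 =8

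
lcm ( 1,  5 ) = 5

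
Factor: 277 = 277^1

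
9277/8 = 1159 + 5/8 = 1159.62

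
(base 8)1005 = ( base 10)517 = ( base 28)id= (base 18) 1AD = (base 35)ER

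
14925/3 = 4975 = 4975.00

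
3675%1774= 127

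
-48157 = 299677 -347834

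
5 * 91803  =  459015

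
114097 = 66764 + 47333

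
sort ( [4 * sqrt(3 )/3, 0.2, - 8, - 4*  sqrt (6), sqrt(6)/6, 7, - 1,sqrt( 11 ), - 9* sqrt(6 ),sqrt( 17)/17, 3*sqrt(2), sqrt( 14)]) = [-9 * sqrt(6),  -  4*sqrt(6), - 8, -1, 0.2,sqrt(17)/17, sqrt(6)/6, 4*sqrt (3) /3,sqrt( 11), sqrt(14),3*sqrt(2), 7]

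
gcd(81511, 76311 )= 1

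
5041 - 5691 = - 650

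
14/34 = 7/17 = 0.41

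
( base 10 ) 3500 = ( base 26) 54g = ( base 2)110110101100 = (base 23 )6e4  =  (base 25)5f0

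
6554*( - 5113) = -33510602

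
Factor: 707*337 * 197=7^1  *101^1*197^1*337^1 = 46937023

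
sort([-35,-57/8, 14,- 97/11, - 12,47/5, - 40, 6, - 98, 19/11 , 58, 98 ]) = [ - 98, - 40, - 35, - 12, - 97/11, - 57/8, 19/11,  6, 47/5, 14,58, 98 ]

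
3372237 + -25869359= - 22497122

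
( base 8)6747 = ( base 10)3559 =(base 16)de7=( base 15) 10C4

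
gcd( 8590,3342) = 2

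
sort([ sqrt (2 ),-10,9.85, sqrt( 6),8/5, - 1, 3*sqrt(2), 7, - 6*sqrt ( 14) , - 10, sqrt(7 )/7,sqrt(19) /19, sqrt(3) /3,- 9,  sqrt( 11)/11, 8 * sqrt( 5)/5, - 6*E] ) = [ - 6*sqrt( 14 ), - 6*E, - 10,  -  10,-9, - 1,sqrt( 19)/19,sqrt ( 11 )/11, sqrt(7)/7, sqrt (3)/3, sqrt(2), 8/5, sqrt(6), 8*sqrt(5)/5, 3*sqrt( 2), 7,9.85 ]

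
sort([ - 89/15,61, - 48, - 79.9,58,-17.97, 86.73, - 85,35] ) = [ - 85,- 79.9,-48, - 17.97, - 89/15,35,58, 61 , 86.73] 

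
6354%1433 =622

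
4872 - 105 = 4767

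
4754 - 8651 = -3897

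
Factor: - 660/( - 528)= 2^ ( - 2)*5^1   =  5/4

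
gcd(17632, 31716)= 4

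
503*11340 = 5704020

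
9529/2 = 4764+1/2= 4764.50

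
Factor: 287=7^1*41^1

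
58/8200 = 29/4100 = 0.01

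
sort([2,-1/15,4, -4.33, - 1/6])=[ - 4.33,- 1/6, - 1/15,2,4]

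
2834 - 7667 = - 4833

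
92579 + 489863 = 582442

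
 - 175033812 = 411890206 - 586924018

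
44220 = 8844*5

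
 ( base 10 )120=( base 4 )1320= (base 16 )78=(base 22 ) 5A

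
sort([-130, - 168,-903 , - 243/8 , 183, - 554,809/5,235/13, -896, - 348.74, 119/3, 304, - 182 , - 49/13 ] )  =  [ - 903 , - 896, - 554, - 348.74, - 182 ,  -  168 ,  -  130,-243/8, - 49/13, 235/13 , 119/3, 809/5,183, 304]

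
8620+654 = 9274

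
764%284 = 196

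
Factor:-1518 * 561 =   -  2^1*3^2*11^2*17^1*23^1  =  -851598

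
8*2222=17776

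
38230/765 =49+ 149/153  =  49.97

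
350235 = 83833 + 266402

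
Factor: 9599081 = 571^1*16811^1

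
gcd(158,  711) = 79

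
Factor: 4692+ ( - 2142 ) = 2550 = 2^1 *3^1 *5^2*17^1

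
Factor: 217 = 7^1*31^1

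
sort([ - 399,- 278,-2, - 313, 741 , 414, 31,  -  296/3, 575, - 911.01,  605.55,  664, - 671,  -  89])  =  [  -  911.01,  -  671, - 399, - 313, - 278,  -  296/3  , - 89,  -  2, 31,414, 575, 605.55,664,741 ] 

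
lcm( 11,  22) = 22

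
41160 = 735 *56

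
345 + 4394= 4739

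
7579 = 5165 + 2414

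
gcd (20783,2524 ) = 1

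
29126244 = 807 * 36092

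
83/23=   83/23 = 3.61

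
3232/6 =538 + 2/3= 538.67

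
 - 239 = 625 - 864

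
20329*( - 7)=-142303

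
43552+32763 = 76315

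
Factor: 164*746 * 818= 2^4 * 41^1*373^1 * 409^1 = 100077392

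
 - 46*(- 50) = 2300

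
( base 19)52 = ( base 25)3m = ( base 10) 97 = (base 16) 61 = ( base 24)41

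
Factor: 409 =409^1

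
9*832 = 7488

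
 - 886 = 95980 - 96866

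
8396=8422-26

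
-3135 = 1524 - 4659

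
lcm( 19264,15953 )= 1020992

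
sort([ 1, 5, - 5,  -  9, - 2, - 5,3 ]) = [ - 9,-5, - 5, - 2,  1, 3, 5]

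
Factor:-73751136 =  - 2^5*3^1*768241^1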